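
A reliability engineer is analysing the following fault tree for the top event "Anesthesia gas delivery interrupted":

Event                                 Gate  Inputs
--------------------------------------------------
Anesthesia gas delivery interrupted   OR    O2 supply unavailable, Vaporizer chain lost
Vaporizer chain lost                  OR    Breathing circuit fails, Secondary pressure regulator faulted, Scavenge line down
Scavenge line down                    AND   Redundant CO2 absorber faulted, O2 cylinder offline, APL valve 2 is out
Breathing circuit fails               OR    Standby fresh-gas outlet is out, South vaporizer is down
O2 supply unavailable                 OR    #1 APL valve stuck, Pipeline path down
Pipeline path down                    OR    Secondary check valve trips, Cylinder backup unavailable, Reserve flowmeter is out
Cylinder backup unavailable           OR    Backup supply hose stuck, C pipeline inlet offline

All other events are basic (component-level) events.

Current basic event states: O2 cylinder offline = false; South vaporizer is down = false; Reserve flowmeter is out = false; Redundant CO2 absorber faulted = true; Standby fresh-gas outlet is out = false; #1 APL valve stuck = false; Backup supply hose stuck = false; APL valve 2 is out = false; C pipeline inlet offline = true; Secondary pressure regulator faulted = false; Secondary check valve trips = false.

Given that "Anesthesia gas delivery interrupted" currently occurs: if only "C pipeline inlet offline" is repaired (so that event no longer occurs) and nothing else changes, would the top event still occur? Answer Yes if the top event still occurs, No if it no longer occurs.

Counterfactual: set "C pipeline inlet offline" to not occurred.
Cylinder backup unavailable [OR]: Backup supply hose stuck=not, C pipeline inlet offline=not → no input occurs → does not occur.
Pipeline path down [OR]: Secondary check valve trips=not, Cylinder backup unavailable=not, Reserve flowmeter is out=not → no input occurs → does not occur.
O2 supply unavailable [OR]: #1 APL valve stuck=not, Pipeline path down=not → no input occurs → does not occur.
Breathing circuit fails [OR]: Standby fresh-gas outlet is out=not, South vaporizer is down=not → no input occurs → does not occur.
Scavenge line down [AND]: Redundant CO2 absorber faulted=occurs, O2 cylinder offline=not, APL valve 2 is out=not → not all inputs occur → does not occur.
Vaporizer chain lost [OR]: Breathing circuit fails=not, Secondary pressure regulator faulted=not, Scavenge line down=not → no input occurs → does not occur.
Anesthesia gas delivery interrupted [OR]: O2 supply unavailable=not, Vaporizer chain lost=not → no input occurs → does not occur.

No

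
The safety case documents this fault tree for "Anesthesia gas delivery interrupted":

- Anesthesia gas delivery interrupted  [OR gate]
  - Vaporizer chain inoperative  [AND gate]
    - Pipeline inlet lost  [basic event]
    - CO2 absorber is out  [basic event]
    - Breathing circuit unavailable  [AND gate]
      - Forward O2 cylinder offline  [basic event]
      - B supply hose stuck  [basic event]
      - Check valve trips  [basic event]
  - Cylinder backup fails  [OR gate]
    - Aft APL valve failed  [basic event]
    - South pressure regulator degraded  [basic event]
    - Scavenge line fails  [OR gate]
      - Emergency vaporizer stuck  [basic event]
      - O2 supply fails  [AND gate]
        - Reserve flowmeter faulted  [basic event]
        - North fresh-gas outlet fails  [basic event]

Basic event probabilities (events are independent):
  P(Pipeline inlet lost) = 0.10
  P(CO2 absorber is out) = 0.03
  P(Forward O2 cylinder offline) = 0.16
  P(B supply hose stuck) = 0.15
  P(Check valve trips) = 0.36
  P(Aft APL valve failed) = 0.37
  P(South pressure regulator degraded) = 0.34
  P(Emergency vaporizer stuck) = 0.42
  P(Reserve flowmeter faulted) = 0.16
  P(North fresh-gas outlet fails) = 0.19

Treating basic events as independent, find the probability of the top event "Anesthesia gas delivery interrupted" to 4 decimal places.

P(Breathing circuit unavailable) [AND] = 0.16 × 0.15 × 0.36 = 0.008640
P(Vaporizer chain inoperative) [AND] = 0.10 × 0.03 × 0.008640 = 0.000026
P(O2 supply fails) [AND] = 0.16 × 0.19 = 0.030400
P(Scavenge line fails) [OR] = 1 − (1−0.42) × (1−0.030400) = 0.437632
P(Cylinder backup fails) [OR] = 1 − (1−0.37) × (1−0.34) × (1−0.437632) = 0.766167
P(Anesthesia gas delivery interrupted) [OR] = 1 − (1−0.000026) × (1−0.766167) = 0.766173
Rounded to 4 decimal places: P(Anesthesia gas delivery interrupted) ≈ 0.7662.

0.7662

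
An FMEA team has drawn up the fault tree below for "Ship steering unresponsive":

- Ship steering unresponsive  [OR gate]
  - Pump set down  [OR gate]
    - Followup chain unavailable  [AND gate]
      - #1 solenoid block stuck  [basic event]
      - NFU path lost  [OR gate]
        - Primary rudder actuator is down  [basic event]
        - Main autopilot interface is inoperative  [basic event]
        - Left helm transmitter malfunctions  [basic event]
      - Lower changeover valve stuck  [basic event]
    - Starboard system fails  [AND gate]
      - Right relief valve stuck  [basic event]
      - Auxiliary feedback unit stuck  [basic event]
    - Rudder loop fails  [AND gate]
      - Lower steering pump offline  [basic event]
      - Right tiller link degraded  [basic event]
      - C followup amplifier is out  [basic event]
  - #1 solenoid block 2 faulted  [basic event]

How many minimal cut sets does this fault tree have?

NFU path lost [OR]: union of children's cut sets → 3 cut set(s).
Followup chain unavailable [AND]: one cut set from each child combined → 1 × 3 × 1 = 3 cut set(s).
Starboard system fails [AND]: one cut set from each child combined → 1 × 1 = 1 cut set(s).
Rudder loop fails [AND]: one cut set from each child combined → 1 × 1 × 1 = 1 cut set(s).
Pump set down [OR]: union of children's cut sets → 5 cut set(s).
Ship steering unresponsive [OR]: union of children's cut sets → 6 cut set(s).
Minimal cut sets: {#1 solenoid block stuck, Lower changeover valve stuck, Primary rudder actuator is down}; {#1 solenoid block stuck, Lower changeover valve stuck, Main autopilot interface is inoperative}; {#1 solenoid block stuck, Left helm transmitter malfunctions, Lower changeover valve stuck}; {Auxiliary feedback unit stuck, Right relief valve stuck}; {C followup amplifier is out, Lower steering pump offline, Right tiller link degraded}; {#1 solenoid block 2 faulted}.

6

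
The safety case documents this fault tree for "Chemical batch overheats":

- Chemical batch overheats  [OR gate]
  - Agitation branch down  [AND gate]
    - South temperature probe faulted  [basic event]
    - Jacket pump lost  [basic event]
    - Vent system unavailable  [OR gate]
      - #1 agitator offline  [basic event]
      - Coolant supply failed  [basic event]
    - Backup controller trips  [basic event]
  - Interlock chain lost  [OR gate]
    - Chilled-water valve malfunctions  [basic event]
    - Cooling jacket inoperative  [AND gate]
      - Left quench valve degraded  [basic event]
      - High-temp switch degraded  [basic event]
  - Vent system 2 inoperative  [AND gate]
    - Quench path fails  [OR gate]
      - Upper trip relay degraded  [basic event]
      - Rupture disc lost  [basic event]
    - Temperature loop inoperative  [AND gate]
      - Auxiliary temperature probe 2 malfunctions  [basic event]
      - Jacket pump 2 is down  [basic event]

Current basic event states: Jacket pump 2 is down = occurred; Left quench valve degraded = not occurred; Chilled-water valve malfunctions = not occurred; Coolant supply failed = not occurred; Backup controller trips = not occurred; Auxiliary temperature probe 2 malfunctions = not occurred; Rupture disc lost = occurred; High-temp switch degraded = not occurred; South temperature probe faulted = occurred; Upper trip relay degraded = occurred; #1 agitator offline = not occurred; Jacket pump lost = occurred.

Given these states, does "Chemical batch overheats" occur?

Vent system unavailable [OR]: #1 agitator offline=not, Coolant supply failed=not → no input occurs → does not occur.
Agitation branch down [AND]: South temperature probe faulted=occurs, Jacket pump lost=occurs, Vent system unavailable=not, Backup controller trips=not → not all inputs occur → does not occur.
Cooling jacket inoperative [AND]: Left quench valve degraded=not, High-temp switch degraded=not → not all inputs occur → does not occur.
Interlock chain lost [OR]: Chilled-water valve malfunctions=not, Cooling jacket inoperative=not → no input occurs → does not occur.
Quench path fails [OR]: Upper trip relay degraded=occurs, Rupture disc lost=occurs → at least one input occurs → occurs.
Temperature loop inoperative [AND]: Auxiliary temperature probe 2 malfunctions=not, Jacket pump 2 is down=occurs → not all inputs occur → does not occur.
Vent system 2 inoperative [AND]: Quench path fails=occurs, Temperature loop inoperative=not → not all inputs occur → does not occur.
Chemical batch overheats [OR]: Agitation branch down=not, Interlock chain lost=not, Vent system 2 inoperative=not → no input occurs → does not occur.

No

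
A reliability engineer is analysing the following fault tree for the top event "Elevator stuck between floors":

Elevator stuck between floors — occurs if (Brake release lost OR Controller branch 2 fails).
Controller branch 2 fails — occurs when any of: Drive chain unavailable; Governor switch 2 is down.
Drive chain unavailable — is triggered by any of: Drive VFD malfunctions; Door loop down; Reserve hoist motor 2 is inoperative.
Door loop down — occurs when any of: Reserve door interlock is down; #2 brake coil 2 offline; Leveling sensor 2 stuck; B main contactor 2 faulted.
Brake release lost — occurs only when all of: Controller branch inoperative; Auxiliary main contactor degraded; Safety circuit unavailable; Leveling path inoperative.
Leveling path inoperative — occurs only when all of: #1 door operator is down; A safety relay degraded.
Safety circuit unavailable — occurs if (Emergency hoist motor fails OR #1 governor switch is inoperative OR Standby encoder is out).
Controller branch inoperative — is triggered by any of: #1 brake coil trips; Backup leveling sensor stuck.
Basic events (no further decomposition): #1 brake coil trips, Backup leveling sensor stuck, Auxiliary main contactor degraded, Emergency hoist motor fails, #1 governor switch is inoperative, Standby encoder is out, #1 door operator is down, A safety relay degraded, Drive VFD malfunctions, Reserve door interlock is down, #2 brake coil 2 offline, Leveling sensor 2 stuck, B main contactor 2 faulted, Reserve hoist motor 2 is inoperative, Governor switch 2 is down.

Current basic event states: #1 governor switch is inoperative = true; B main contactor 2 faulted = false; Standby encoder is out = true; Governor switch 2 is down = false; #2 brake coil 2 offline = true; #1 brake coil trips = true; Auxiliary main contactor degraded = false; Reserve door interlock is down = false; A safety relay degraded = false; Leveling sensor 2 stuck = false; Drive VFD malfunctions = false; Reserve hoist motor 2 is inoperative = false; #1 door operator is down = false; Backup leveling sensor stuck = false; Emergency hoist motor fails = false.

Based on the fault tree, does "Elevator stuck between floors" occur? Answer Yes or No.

Yes

Controller branch inoperative [OR]: #1 brake coil trips=occurs, Backup leveling sensor stuck=not → at least one input occurs → occurs.
Safety circuit unavailable [OR]: Emergency hoist motor fails=not, #1 governor switch is inoperative=occurs, Standby encoder is out=occurs → at least one input occurs → occurs.
Leveling path inoperative [AND]: #1 door operator is down=not, A safety relay degraded=not → not all inputs occur → does not occur.
Brake release lost [AND]: Controller branch inoperative=occurs, Auxiliary main contactor degraded=not, Safety circuit unavailable=occurs, Leveling path inoperative=not → not all inputs occur → does not occur.
Door loop down [OR]: Reserve door interlock is down=not, #2 brake coil 2 offline=occurs, Leveling sensor 2 stuck=not, B main contactor 2 faulted=not → at least one input occurs → occurs.
Drive chain unavailable [OR]: Drive VFD malfunctions=not, Door loop down=occurs, Reserve hoist motor 2 is inoperative=not → at least one input occurs → occurs.
Controller branch 2 fails [OR]: Drive chain unavailable=occurs, Governor switch 2 is down=not → at least one input occurs → occurs.
Elevator stuck between floors [OR]: Brake release lost=not, Controller branch 2 fails=occurs → at least one input occurs → occurs.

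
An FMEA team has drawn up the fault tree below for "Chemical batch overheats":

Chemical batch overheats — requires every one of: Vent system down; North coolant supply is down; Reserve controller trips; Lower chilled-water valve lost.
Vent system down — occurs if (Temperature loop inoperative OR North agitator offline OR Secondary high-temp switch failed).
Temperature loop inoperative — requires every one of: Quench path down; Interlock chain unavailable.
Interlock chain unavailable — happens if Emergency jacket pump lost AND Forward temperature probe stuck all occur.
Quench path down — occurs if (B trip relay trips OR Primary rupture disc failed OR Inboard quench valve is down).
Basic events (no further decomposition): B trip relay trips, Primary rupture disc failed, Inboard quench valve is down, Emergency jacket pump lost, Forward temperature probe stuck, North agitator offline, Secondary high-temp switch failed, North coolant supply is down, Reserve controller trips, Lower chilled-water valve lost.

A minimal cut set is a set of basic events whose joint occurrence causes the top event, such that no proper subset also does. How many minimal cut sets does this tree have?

Quench path down [OR]: union of children's cut sets → 3 cut set(s).
Interlock chain unavailable [AND]: one cut set from each child combined → 1 × 1 = 1 cut set(s).
Temperature loop inoperative [AND]: one cut set from each child combined → 3 × 1 = 3 cut set(s).
Vent system down [OR]: union of children's cut sets → 5 cut set(s).
Chemical batch overheats [AND]: one cut set from each child combined → 5 × 1 × 1 × 1 = 5 cut set(s).
Minimal cut sets: {B trip relay trips, Emergency jacket pump lost, Forward temperature probe stuck, Lower chilled-water valve lost, North coolant supply is down, Reserve controller trips}; {Emergency jacket pump lost, Forward temperature probe stuck, Lower chilled-water valve lost, North coolant supply is down, Primary rupture disc failed, Reserve controller trips}; {Emergency jacket pump lost, Forward temperature probe stuck, Inboard quench valve is down, Lower chilled-water valve lost, North coolant supply is down, Reserve controller trips}; {Lower chilled-water valve lost, North agitator offline, North coolant supply is down, Reserve controller trips}; {Lower chilled-water valve lost, North coolant supply is down, Reserve controller trips, Secondary high-temp switch failed}.

5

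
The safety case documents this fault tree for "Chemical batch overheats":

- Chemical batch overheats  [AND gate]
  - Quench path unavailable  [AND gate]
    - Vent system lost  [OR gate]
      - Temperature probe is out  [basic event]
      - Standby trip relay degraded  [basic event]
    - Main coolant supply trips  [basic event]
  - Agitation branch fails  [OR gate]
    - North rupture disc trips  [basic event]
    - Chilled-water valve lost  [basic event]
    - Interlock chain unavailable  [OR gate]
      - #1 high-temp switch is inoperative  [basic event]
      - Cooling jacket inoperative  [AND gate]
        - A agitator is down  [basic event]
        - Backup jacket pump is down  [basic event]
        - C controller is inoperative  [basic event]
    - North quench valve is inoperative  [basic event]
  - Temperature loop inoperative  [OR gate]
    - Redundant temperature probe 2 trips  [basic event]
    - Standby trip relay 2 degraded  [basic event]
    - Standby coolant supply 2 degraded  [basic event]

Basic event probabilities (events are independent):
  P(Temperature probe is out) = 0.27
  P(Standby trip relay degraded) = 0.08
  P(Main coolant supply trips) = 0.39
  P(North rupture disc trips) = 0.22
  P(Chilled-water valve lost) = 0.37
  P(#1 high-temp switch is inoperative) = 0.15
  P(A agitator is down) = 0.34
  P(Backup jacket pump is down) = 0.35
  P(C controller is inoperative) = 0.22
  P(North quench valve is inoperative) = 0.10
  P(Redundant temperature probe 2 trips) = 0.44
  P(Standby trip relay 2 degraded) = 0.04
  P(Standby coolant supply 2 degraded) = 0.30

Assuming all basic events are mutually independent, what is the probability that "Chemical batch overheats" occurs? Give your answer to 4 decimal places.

P(Vent system lost) [OR] = 1 − (1−0.27) × (1−0.08) = 0.328400
P(Quench path unavailable) [AND] = 0.328400 × 0.39 = 0.128076
P(Cooling jacket inoperative) [AND] = 0.34 × 0.35 × 0.22 = 0.026180
P(Interlock chain unavailable) [OR] = 1 − (1−0.15) × (1−0.026180) = 0.172253
P(Agitation branch fails) [OR] = 1 − (1−0.22) × (1−0.37) × (1−0.172253) × (1−0.10) = 0.633921
P(Temperature loop inoperative) [OR] = 1 − (1−0.44) × (1−0.04) × (1−0.30) = 0.623680
P(Chemical batch overheats) [AND] = 0.128076 × 0.633921 × 0.623680 = 0.050637
Rounded to 4 decimal places: P(Chemical batch overheats) ≈ 0.0506.

0.0506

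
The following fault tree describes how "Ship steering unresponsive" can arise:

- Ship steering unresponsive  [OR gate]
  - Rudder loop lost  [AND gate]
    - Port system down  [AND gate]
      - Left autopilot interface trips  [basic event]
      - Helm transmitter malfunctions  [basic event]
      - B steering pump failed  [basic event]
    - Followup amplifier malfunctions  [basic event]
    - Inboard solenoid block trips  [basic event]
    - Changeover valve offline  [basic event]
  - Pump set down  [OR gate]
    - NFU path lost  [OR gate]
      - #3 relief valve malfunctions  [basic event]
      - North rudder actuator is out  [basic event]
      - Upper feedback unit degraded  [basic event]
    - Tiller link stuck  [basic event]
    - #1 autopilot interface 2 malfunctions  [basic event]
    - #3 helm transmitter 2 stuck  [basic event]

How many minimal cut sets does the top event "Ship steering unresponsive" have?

7

Port system down [AND]: one cut set from each child combined → 1 × 1 × 1 = 1 cut set(s).
Rudder loop lost [AND]: one cut set from each child combined → 1 × 1 × 1 × 1 = 1 cut set(s).
NFU path lost [OR]: union of children's cut sets → 3 cut set(s).
Pump set down [OR]: union of children's cut sets → 6 cut set(s).
Ship steering unresponsive [OR]: union of children's cut sets → 7 cut set(s).
Minimal cut sets: {B steering pump failed, Changeover valve offline, Followup amplifier malfunctions, Helm transmitter malfunctions, Inboard solenoid block trips, Left autopilot interface trips}; {#3 relief valve malfunctions}; {North rudder actuator is out}; {Upper feedback unit degraded}; {Tiller link stuck}; {#1 autopilot interface 2 malfunctions}; {#3 helm transmitter 2 stuck}.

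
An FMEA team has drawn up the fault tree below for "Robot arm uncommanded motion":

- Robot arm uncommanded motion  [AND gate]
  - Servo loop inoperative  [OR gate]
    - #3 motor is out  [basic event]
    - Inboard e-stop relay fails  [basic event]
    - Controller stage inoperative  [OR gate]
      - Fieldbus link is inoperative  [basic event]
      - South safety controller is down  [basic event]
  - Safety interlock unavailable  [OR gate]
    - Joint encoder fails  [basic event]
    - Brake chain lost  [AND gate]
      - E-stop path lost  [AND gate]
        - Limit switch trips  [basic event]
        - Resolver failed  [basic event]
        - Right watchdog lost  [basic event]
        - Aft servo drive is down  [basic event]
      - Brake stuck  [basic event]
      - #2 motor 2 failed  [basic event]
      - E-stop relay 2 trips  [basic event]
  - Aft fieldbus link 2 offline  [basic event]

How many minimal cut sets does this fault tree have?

8

Controller stage inoperative [OR]: union of children's cut sets → 2 cut set(s).
Servo loop inoperative [OR]: union of children's cut sets → 4 cut set(s).
E-stop path lost [AND]: one cut set from each child combined → 1 × 1 × 1 × 1 = 1 cut set(s).
Brake chain lost [AND]: one cut set from each child combined → 1 × 1 × 1 × 1 = 1 cut set(s).
Safety interlock unavailable [OR]: union of children's cut sets → 2 cut set(s).
Robot arm uncommanded motion [AND]: one cut set from each child combined → 4 × 2 × 1 = 8 cut set(s).
Minimal cut sets: {#3 motor is out, Aft fieldbus link 2 offline, Joint encoder fails}; {#2 motor 2 failed, #3 motor is out, Aft fieldbus link 2 offline, Aft servo drive is down, Brake stuck, E-stop relay 2 trips, Limit switch trips, Resolver failed, Right watchdog lost}; {Aft fieldbus link 2 offline, Inboard e-stop relay fails, Joint encoder fails}; {#2 motor 2 failed, Aft fieldbus link 2 offline, Aft servo drive is down, Brake stuck, E-stop relay 2 trips, Inboard e-stop relay fails, Limit switch trips, Resolver failed, Right watchdog lost}; {Aft fieldbus link 2 offline, Fieldbus link is inoperative, Joint encoder fails}; {#2 motor 2 failed, Aft fieldbus link 2 offline, Aft servo drive is down, Brake stuck, E-stop relay 2 trips, Fieldbus link is inoperative, Limit switch trips, Resolver failed, Right watchdog lost}; {Aft fieldbus link 2 offline, Joint encoder fails, South safety controller is down}; {#2 motor 2 failed, Aft fieldbus link 2 offline, Aft servo drive is down, Brake stuck, E-stop relay 2 trips, Limit switch trips, Resolver failed, Right watchdog lost, South safety controller is down}.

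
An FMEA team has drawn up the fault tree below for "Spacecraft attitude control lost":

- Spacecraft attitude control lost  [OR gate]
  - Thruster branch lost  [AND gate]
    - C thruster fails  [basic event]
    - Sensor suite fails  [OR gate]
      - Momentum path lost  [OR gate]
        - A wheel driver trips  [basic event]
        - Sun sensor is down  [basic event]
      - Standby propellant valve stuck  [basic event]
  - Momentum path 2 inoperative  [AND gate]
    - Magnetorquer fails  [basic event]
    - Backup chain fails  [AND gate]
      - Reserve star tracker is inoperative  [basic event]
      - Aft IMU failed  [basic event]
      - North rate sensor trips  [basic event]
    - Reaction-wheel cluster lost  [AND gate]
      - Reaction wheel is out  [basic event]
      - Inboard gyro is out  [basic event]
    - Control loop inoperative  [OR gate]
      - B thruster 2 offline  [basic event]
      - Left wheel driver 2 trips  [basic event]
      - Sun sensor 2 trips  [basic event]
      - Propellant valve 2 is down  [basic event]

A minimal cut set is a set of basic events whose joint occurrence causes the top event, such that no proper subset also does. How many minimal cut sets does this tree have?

7

Momentum path lost [OR]: union of children's cut sets → 2 cut set(s).
Sensor suite fails [OR]: union of children's cut sets → 3 cut set(s).
Thruster branch lost [AND]: one cut set from each child combined → 1 × 3 = 3 cut set(s).
Backup chain fails [AND]: one cut set from each child combined → 1 × 1 × 1 = 1 cut set(s).
Reaction-wheel cluster lost [AND]: one cut set from each child combined → 1 × 1 = 1 cut set(s).
Control loop inoperative [OR]: union of children's cut sets → 4 cut set(s).
Momentum path 2 inoperative [AND]: one cut set from each child combined → 1 × 1 × 1 × 4 = 4 cut set(s).
Spacecraft attitude control lost [OR]: union of children's cut sets → 7 cut set(s).
Minimal cut sets: {A wheel driver trips, C thruster fails}; {C thruster fails, Sun sensor is down}; {C thruster fails, Standby propellant valve stuck}; {Aft IMU failed, B thruster 2 offline, Inboard gyro is out, Magnetorquer fails, North rate sensor trips, Reaction wheel is out, Reserve star tracker is inoperative}; {Aft IMU failed, Inboard gyro is out, Left wheel driver 2 trips, Magnetorquer fails, North rate sensor trips, Reaction wheel is out, Reserve star tracker is inoperative}; {Aft IMU failed, Inboard gyro is out, Magnetorquer fails, North rate sensor trips, Reaction wheel is out, Reserve star tracker is inoperative, Sun sensor 2 trips}; {Aft IMU failed, Inboard gyro is out, Magnetorquer fails, North rate sensor trips, Propellant valve 2 is down, Reaction wheel is out, Reserve star tracker is inoperative}.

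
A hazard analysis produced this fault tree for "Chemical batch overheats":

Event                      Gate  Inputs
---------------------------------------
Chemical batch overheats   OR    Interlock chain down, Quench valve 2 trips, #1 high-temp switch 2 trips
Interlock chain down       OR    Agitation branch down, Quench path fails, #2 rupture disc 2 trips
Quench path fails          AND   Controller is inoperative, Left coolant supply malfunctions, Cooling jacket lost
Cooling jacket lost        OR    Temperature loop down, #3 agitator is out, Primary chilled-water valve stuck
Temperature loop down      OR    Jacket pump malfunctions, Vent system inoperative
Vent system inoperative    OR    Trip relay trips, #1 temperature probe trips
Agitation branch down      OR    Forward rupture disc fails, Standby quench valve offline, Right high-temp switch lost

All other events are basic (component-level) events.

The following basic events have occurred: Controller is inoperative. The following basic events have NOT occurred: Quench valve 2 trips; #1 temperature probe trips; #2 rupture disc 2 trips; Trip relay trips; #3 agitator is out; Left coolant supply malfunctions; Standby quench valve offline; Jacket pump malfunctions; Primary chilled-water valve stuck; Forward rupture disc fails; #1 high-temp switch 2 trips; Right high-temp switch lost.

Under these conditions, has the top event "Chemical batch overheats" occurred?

Agitation branch down [OR]: Forward rupture disc fails=not, Standby quench valve offline=not, Right high-temp switch lost=not → no input occurs → does not occur.
Vent system inoperative [OR]: Trip relay trips=not, #1 temperature probe trips=not → no input occurs → does not occur.
Temperature loop down [OR]: Jacket pump malfunctions=not, Vent system inoperative=not → no input occurs → does not occur.
Cooling jacket lost [OR]: Temperature loop down=not, #3 agitator is out=not, Primary chilled-water valve stuck=not → no input occurs → does not occur.
Quench path fails [AND]: Controller is inoperative=occurs, Left coolant supply malfunctions=not, Cooling jacket lost=not → not all inputs occur → does not occur.
Interlock chain down [OR]: Agitation branch down=not, Quench path fails=not, #2 rupture disc 2 trips=not → no input occurs → does not occur.
Chemical batch overheats [OR]: Interlock chain down=not, Quench valve 2 trips=not, #1 high-temp switch 2 trips=not → no input occurs → does not occur.

No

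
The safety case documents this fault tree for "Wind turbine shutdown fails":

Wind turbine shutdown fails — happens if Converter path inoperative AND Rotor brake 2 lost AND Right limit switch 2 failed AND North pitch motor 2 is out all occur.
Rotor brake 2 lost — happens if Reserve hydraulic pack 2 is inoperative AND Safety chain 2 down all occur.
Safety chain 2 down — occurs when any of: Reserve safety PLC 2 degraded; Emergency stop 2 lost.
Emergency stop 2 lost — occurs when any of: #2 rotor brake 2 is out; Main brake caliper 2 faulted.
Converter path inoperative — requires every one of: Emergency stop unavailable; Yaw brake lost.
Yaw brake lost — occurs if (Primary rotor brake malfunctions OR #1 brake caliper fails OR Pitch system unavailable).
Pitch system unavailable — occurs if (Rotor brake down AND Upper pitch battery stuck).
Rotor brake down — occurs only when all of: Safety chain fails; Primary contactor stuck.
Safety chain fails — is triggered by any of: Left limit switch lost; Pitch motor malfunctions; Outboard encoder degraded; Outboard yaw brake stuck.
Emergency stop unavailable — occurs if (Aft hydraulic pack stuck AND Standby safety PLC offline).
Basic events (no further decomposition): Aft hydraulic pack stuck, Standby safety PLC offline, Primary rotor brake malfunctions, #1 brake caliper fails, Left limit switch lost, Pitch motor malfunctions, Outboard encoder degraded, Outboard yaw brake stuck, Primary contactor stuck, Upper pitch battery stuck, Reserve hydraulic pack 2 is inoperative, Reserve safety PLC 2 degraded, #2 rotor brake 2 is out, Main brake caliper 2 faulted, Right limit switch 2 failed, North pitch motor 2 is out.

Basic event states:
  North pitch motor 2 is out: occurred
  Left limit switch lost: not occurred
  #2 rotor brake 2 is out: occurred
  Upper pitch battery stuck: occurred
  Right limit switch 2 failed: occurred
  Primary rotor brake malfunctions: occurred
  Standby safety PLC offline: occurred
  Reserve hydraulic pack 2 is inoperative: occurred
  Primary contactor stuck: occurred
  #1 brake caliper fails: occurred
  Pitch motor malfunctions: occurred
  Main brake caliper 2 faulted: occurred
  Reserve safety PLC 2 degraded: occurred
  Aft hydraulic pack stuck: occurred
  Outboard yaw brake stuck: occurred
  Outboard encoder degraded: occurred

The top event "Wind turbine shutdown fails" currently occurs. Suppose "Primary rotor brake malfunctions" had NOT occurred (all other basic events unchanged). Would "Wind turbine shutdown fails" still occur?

Yes

Counterfactual: set "Primary rotor brake malfunctions" to not occurred.
Emergency stop unavailable [AND]: Aft hydraulic pack stuck=occurs, Standby safety PLC offline=occurs → all inputs occur → occurs.
Safety chain fails [OR]: Left limit switch lost=not, Pitch motor malfunctions=occurs, Outboard encoder degraded=occurs, Outboard yaw brake stuck=occurs → at least one input occurs → occurs.
Rotor brake down [AND]: Safety chain fails=occurs, Primary contactor stuck=occurs → all inputs occur → occurs.
Pitch system unavailable [AND]: Rotor brake down=occurs, Upper pitch battery stuck=occurs → all inputs occur → occurs.
Yaw brake lost [OR]: Primary rotor brake malfunctions=not, #1 brake caliper fails=occurs, Pitch system unavailable=occurs → at least one input occurs → occurs.
Converter path inoperative [AND]: Emergency stop unavailable=occurs, Yaw brake lost=occurs → all inputs occur → occurs.
Emergency stop 2 lost [OR]: #2 rotor brake 2 is out=occurs, Main brake caliper 2 faulted=occurs → at least one input occurs → occurs.
Safety chain 2 down [OR]: Reserve safety PLC 2 degraded=occurs, Emergency stop 2 lost=occurs → at least one input occurs → occurs.
Rotor brake 2 lost [AND]: Reserve hydraulic pack 2 is inoperative=occurs, Safety chain 2 down=occurs → all inputs occur → occurs.
Wind turbine shutdown fails [AND]: Converter path inoperative=occurs, Rotor brake 2 lost=occurs, Right limit switch 2 failed=occurs, North pitch motor 2 is out=occurs → all inputs occur → occurs.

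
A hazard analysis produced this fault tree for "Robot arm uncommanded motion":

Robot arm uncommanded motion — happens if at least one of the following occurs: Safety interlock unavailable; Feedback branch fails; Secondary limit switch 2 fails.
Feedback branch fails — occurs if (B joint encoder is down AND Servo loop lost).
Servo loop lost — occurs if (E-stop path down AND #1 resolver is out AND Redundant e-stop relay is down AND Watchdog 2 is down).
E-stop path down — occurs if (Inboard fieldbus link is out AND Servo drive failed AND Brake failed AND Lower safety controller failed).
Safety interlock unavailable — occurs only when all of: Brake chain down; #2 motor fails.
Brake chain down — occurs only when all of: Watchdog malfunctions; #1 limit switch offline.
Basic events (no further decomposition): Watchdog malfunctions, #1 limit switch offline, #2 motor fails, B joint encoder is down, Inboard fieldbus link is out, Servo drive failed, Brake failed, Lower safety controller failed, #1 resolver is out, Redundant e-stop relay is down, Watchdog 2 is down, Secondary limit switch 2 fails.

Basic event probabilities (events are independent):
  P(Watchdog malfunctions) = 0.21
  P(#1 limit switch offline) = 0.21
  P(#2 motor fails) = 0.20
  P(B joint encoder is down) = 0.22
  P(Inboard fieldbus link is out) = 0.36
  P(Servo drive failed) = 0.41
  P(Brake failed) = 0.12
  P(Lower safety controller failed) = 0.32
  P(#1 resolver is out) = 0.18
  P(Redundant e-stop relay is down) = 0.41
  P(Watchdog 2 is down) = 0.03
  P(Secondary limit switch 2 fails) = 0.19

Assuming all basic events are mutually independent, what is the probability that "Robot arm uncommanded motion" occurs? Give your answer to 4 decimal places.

0.1971

P(Brake chain down) [AND] = 0.21 × 0.21 = 0.044100
P(Safety interlock unavailable) [AND] = 0.044100 × 0.20 = 0.008820
P(E-stop path down) [AND] = 0.36 × 0.41 × 0.12 × 0.32 = 0.005668
P(Servo loop lost) [AND] = 0.005668 × 0.18 × 0.41 × 0.03 = 0.000013
P(Feedback branch fails) [AND] = 0.22 × 0.000013 = 0.000003
P(Robot arm uncommanded motion) [OR] = 1 − (1−0.008820) × (1−0.000003) × (1−0.19) = 0.197147
Rounded to 4 decimal places: P(Robot arm uncommanded motion) ≈ 0.1971.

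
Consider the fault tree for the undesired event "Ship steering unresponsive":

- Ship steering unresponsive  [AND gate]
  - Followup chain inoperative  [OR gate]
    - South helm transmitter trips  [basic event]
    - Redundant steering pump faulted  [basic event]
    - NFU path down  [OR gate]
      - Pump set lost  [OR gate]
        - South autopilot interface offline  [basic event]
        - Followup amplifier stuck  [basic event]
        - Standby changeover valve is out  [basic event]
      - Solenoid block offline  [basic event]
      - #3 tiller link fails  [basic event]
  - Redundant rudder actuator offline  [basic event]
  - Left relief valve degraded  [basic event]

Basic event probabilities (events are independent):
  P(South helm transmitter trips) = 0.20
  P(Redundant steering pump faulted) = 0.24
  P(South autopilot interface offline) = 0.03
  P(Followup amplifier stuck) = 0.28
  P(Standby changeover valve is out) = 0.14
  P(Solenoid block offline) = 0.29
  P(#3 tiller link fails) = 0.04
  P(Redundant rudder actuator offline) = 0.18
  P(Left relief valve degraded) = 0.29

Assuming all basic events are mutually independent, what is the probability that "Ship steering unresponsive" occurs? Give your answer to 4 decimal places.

0.0392

P(Pump set lost) [OR] = 1 − (1−0.03) × (1−0.28) × (1−0.14) = 0.399376
P(NFU path down) [OR] = 1 − (1−0.399376) × (1−0.29) × (1−0.04) = 0.590615
P(Followup chain inoperative) [OR] = 1 − (1−0.20) × (1−0.24) × (1−0.590615) = 0.751094
P(Ship steering unresponsive) [AND] = 0.751094 × 0.18 × 0.29 = 0.039207
Rounded to 4 decimal places: P(Ship steering unresponsive) ≈ 0.0392.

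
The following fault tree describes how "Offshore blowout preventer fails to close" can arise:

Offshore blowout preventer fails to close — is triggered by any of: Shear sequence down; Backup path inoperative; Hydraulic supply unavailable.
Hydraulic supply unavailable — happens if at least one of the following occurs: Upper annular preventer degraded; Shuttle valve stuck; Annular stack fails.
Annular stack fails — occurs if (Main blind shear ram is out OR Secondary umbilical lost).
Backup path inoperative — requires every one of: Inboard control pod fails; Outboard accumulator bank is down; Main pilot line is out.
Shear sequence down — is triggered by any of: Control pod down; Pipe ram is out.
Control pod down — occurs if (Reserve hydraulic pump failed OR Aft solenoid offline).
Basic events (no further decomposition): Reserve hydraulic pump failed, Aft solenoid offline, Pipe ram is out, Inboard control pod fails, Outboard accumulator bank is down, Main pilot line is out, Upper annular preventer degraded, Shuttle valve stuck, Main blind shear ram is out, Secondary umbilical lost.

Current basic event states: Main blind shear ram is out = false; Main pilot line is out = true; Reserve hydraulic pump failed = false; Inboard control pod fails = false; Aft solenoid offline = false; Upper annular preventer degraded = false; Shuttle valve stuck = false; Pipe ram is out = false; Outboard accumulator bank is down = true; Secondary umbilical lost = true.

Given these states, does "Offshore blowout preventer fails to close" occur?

Yes

Control pod down [OR]: Reserve hydraulic pump failed=not, Aft solenoid offline=not → no input occurs → does not occur.
Shear sequence down [OR]: Control pod down=not, Pipe ram is out=not → no input occurs → does not occur.
Backup path inoperative [AND]: Inboard control pod fails=not, Outboard accumulator bank is down=occurs, Main pilot line is out=occurs → not all inputs occur → does not occur.
Annular stack fails [OR]: Main blind shear ram is out=not, Secondary umbilical lost=occurs → at least one input occurs → occurs.
Hydraulic supply unavailable [OR]: Upper annular preventer degraded=not, Shuttle valve stuck=not, Annular stack fails=occurs → at least one input occurs → occurs.
Offshore blowout preventer fails to close [OR]: Shear sequence down=not, Backup path inoperative=not, Hydraulic supply unavailable=occurs → at least one input occurs → occurs.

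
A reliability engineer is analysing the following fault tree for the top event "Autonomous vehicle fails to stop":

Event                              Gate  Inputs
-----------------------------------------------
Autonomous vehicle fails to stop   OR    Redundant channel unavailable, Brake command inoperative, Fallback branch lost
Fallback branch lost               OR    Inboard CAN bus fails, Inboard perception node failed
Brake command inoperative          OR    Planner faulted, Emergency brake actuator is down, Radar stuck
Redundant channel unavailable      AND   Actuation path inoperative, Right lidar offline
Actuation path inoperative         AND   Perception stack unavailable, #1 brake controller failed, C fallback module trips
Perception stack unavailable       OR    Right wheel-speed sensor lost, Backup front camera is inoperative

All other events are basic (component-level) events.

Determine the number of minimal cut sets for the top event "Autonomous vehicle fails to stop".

7

Perception stack unavailable [OR]: union of children's cut sets → 2 cut set(s).
Actuation path inoperative [AND]: one cut set from each child combined → 2 × 1 × 1 = 2 cut set(s).
Redundant channel unavailable [AND]: one cut set from each child combined → 2 × 1 = 2 cut set(s).
Brake command inoperative [OR]: union of children's cut sets → 3 cut set(s).
Fallback branch lost [OR]: union of children's cut sets → 2 cut set(s).
Autonomous vehicle fails to stop [OR]: union of children's cut sets → 7 cut set(s).
Minimal cut sets: {#1 brake controller failed, C fallback module trips, Right lidar offline, Right wheel-speed sensor lost}; {#1 brake controller failed, Backup front camera is inoperative, C fallback module trips, Right lidar offline}; {Planner faulted}; {Emergency brake actuator is down}; {Radar stuck}; {Inboard CAN bus fails}; {Inboard perception node failed}.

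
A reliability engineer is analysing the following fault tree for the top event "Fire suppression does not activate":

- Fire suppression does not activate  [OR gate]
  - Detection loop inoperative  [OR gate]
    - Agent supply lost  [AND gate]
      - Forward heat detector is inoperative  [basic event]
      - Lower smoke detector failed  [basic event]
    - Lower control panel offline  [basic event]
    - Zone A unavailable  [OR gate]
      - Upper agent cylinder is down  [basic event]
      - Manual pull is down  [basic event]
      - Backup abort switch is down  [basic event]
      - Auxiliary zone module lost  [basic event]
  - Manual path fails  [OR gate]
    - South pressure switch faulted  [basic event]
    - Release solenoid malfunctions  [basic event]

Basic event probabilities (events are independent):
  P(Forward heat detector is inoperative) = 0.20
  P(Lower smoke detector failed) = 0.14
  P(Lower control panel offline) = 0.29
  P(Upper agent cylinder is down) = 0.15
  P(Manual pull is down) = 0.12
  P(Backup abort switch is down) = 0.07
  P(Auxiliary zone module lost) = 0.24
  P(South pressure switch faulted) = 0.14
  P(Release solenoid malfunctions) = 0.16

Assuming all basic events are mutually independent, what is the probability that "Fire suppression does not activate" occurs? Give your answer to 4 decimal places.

P(Agent supply lost) [AND] = 0.20 × 0.14 = 0.028000
P(Zone A unavailable) [OR] = 1 − (1−0.15) × (1−0.12) × (1−0.07) × (1−0.24) = 0.471314
P(Detection loop inoperative) [OR] = 1 − (1−0.028000) × (1−0.29) × (1−0.471314) = 0.635143
P(Manual path fails) [OR] = 1 − (1−0.14) × (1−0.16) = 0.277600
P(Fire suppression does not activate) [OR] = 1 − (1−0.635143) × (1−0.277600) = 0.736427
Rounded to 4 decimal places: P(Fire suppression does not activate) ≈ 0.7364.

0.7364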